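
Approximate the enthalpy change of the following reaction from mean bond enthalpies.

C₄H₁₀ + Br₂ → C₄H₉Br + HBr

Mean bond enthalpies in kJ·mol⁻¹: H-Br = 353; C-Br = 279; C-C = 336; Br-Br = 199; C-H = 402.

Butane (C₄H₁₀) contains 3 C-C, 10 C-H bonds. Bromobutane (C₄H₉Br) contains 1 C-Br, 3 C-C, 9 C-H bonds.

ΔH ≈ −31 kJ

Bonds broken (reactants):
  Br-Br: 1 × 199 = 199
  C-C: 3 × 336 = 1008
  C-H: 10 × 402 = 4020
  Σ(broken) = 5227 kJ
Bonds formed (products):
  C-Br: 1 × 279 = 279
  C-C: 3 × 336 = 1008
  C-H: 9 × 402 = 3618
  H-Br: 1 × 353 = 353
  Σ(formed) = 5258 kJ
ΔH = Σ(broken) − Σ(formed) = 5227 − 5258 = −31 kJ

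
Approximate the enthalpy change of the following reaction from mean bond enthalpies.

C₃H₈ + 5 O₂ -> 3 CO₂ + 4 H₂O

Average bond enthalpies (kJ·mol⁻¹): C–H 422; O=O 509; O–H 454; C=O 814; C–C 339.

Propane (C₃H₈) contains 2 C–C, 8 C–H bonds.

ΔH ≈ −1917 kJ

Bonds broken (reactants):
  C–C: 2 × 339 = 678
  C–H: 8 × 422 = 3376
  O=O: 5 × 509 = 2545
  Σ(broken) = 6599 kJ
Bonds formed (products):
  C=O: 6 × 814 = 4884
  O–H: 8 × 454 = 3632
  Σ(formed) = 8516 kJ
ΔH = Σ(broken) − Σ(formed) = 6599 − 8516 = −1917 kJ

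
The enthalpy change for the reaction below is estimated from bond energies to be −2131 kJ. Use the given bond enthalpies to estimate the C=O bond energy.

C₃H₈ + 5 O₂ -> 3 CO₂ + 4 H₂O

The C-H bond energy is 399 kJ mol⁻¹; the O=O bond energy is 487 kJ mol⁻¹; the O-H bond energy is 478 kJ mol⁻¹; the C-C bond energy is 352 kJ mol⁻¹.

Let D be the C=O bond energy.
Σ(broken) = 2×352 + 8×399 + 5×487 = 6331
Σ(formed) = 6×D + 8×478 = 3824 + 6D
ΔH = Σ(broken) − Σ(formed) = (6331) − (3824 + 6D) = +2507 − 6D
Setting this equal to −2131 kJ gives 6D = 4638, so D = 773 kJ/mol.

D(C=O) ≈ 773 kJ/mol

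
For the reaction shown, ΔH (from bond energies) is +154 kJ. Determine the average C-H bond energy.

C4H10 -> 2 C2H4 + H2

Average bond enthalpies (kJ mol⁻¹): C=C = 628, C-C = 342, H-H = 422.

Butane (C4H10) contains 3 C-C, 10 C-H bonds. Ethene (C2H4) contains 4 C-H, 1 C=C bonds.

Let D be the C-H bond energy.
Σ(broken) = 3×342 + 10×D = 1026 + 10D
Σ(formed) = 8×D + 2×628 + 1×422 = 1678 + 8D
ΔH = Σ(broken) − Σ(formed) = (1026 + 10D) − (1678 + 8D) = −652 + 2D
Setting this equal to +154 kJ gives 2D = 806, so D = 403 kJ/mol.

D(C-H) ≈ 403 kJ/mol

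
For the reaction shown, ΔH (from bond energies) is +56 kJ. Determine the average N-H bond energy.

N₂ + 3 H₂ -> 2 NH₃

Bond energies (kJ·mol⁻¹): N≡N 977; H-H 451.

D(N-H) ≈ 379 kJ/mol

Let D be the N-H bond energy.
Σ(broken) = 3×451 + 1×977 = 2330
Σ(formed) = 6×D = 6D
ΔH = Σ(broken) − Σ(formed) = (2330) − (6D) = +2330 − 6D
Setting this equal to +56 kJ gives 6D = 2274, so D = 379 kJ/mol.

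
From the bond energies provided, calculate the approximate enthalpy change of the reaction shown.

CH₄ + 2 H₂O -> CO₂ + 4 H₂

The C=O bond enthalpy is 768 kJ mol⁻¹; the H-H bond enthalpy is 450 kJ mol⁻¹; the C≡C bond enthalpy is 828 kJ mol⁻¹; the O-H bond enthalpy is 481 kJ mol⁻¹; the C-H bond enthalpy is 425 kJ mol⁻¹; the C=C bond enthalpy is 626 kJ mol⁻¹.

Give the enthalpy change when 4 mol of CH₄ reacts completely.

Bonds broken (reactants):
  C-H: 4 × 425 = 1700
  O-H: 4 × 481 = 1924
  Σ(broken) = 3624 kJ
Bonds formed (products):
  C=O: 2 × 768 = 1536
  H-H: 4 × 450 = 1800
  Σ(formed) = 3336 kJ
ΔH = Σ(broken) − Σ(formed) = 3624 − 3336 = +288 kJ
For 4× the reaction as written: 4 × (+288) = +1152 kJ

ΔH = +1152 kJ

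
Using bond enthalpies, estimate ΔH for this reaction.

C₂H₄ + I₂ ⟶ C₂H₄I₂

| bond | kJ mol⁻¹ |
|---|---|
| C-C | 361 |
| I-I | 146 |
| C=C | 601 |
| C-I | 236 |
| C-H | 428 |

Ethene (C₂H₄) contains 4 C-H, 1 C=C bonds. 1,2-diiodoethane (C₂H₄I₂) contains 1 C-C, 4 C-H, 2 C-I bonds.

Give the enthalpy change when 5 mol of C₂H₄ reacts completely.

ΔH = −430 kJ

Bonds broken (reactants):
  C-H: 4 × 428 = 1712
  C=C: 1 × 601 = 601
  I-I: 1 × 146 = 146
  Σ(broken) = 2459 kJ
Bonds formed (products):
  C-C: 1 × 361 = 361
  C-H: 4 × 428 = 1712
  C-I: 2 × 236 = 472
  Σ(formed) = 2545 kJ
ΔH = Σ(broken) − Σ(formed) = 2459 − 2545 = −86 kJ
For 5× the reaction as written: 5 × (−86) = −430 kJ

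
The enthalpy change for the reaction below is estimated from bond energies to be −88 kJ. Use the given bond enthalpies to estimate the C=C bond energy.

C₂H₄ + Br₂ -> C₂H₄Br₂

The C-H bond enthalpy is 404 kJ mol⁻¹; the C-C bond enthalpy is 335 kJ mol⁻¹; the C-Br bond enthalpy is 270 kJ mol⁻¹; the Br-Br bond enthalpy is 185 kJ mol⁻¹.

D(C=C) ≈ 602 kJ/mol

Let D be the C=C bond energy.
Σ(broken) = 1×185 + 4×404 + 1×D = 1801 + D
Σ(formed) = 2×270 + 1×335 + 4×404 = 2491
ΔH = Σ(broken) − Σ(formed) = (1801 + D) − (2491) = −690 + D
Setting this equal to −88 kJ gives D = 602 kJ/mol.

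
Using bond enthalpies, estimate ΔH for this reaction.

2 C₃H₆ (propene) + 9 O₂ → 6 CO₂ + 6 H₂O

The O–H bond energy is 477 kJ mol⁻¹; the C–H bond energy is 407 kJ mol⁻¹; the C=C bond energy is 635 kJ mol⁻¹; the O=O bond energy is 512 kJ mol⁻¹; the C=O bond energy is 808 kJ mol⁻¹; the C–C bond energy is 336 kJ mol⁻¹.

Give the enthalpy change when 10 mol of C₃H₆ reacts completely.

ΔH = −19930 kJ

Bonds broken (reactants):
  C–C: 2 × 336 = 672
  C–H: 12 × 407 = 4884
  C=C: 2 × 635 = 1270
  O=O: 9 × 512 = 4608
  Σ(broken) = 11434 kJ
Bonds formed (products):
  C=O: 12 × 808 = 9696
  O–H: 12 × 477 = 5724
  Σ(formed) = 15420 kJ
ΔH = Σ(broken) − Σ(formed) = 11434 − 15420 = −3986 kJ
For 5× the reaction as written: 5 × (−3986) = −19930 kJ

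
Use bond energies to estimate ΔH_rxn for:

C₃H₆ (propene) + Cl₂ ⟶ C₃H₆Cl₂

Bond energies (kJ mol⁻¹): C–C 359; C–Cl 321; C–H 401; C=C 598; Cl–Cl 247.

ΔH ≈ −156 kJ

Bonds broken (reactants):
  C–C: 1 × 359 = 359
  C–H: 6 × 401 = 2406
  C=C: 1 × 598 = 598
  Cl–Cl: 1 × 247 = 247
  Σ(broken) = 3610 kJ
Bonds formed (products):
  C–C: 2 × 359 = 718
  C–Cl: 2 × 321 = 642
  C–H: 6 × 401 = 2406
  Σ(formed) = 3766 kJ
ΔH = Σ(broken) − Σ(formed) = 3610 − 3766 = −156 kJ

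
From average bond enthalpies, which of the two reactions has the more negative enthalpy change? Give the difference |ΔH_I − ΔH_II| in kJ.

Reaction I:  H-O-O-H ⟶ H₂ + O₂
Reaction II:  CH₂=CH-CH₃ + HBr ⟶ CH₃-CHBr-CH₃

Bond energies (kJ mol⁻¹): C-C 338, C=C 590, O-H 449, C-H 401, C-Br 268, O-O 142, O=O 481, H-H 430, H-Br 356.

Reaction II, by 190 kJ

Reaction I:
  Bonds broken (reactants):
    O-H: 2 × 449 = 898
    O-O: 1 × 142 = 142
    Σ(broken) = 1040 kJ
  Bonds formed (products):
    H-H: 1 × 430 = 430
    O=O: 1 × 481 = 481
    Σ(formed) = 911 kJ
  ΔH_I = 1040 − 911 = +129 kJ
Reaction II:
  Bonds broken (reactants):
    C-C: 1 × 338 = 338
    C-H: 6 × 401 = 2406
    C=C: 1 × 590 = 590
    H-Br: 1 × 356 = 356
    Σ(broken) = 3690 kJ
  Bonds formed (products):
    C-Br: 1 × 268 = 268
    C-C: 2 × 338 = 676
    C-H: 7 × 401 = 2807
    Σ(formed) = 3751 kJ
  ΔH_II = 3690 − 3751 = −61 kJ
ΔH_I − ΔH_II = +190 kJ, so reaction II has the more negative ΔH; |ΔH_I − ΔH_II| = 190 kJ.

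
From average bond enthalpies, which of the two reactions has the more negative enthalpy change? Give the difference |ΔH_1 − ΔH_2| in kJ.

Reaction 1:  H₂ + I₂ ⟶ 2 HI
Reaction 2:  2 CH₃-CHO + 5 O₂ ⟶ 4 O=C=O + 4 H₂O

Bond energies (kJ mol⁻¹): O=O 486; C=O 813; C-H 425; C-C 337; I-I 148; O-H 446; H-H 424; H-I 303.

Reaction 2, by 1908 kJ

Reaction 1:
  Bonds broken (reactants):
    H-H: 1 × 424 = 424
    I-I: 1 × 148 = 148
    Σ(broken) = 572 kJ
  Bonds formed (products):
    H-I: 2 × 303 = 606
    Σ(formed) = 606 kJ
  ΔH_1 = 572 − 606 = −34 kJ
Reaction 2:
  Bonds broken (reactants):
    C-C: 2 × 337 = 674
    C-H: 8 × 425 = 3400
    C=O: 2 × 813 = 1626
    O=O: 5 × 486 = 2430
    Σ(broken) = 8130 kJ
  Bonds formed (products):
    C=O: 8 × 813 = 6504
    O-H: 8 × 446 = 3568
    Σ(formed) = 10072 kJ
  ΔH_2 = 8130 − 10072 = −1942 kJ
ΔH_1 − ΔH_2 = +1908 kJ, so reaction 2 has the more negative ΔH; |ΔH_1 − ΔH_2| = 1908 kJ.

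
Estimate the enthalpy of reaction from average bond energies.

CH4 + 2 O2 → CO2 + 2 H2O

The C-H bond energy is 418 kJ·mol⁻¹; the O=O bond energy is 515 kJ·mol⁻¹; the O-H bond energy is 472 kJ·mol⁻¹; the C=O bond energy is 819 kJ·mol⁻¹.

ΔH ≈ −824 kJ

Bonds broken (reactants):
  C-H: 4 × 418 = 1672
  O=O: 2 × 515 = 1030
  Σ(broken) = 2702 kJ
Bonds formed (products):
  C=O: 2 × 819 = 1638
  O-H: 4 × 472 = 1888
  Σ(formed) = 3526 kJ
ΔH = Σ(broken) − Σ(formed) = 2702 − 3526 = −824 kJ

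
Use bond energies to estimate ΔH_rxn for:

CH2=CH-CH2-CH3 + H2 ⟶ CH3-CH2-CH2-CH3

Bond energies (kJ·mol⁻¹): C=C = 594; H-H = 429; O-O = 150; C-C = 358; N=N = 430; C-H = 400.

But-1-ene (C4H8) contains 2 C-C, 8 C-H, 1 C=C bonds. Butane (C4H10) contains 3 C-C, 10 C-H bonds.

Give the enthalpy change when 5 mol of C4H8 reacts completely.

Bonds broken (reactants):
  C-C: 2 × 358 = 716
  C-H: 8 × 400 = 3200
  C=C: 1 × 594 = 594
  H-H: 1 × 429 = 429
  Σ(broken) = 4939 kJ
Bonds formed (products):
  C-C: 3 × 358 = 1074
  C-H: 10 × 400 = 4000
  Σ(formed) = 5074 kJ
ΔH = Σ(broken) − Σ(formed) = 4939 − 5074 = −135 kJ
For 5× the reaction as written: 5 × (−135) = −675 kJ

ΔH = −675 kJ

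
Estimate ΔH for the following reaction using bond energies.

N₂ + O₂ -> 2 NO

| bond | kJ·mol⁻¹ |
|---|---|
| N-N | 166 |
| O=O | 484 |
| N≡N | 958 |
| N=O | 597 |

Bonds broken (reactants):
  N≡N: 1 × 958 = 958
  O=O: 1 × 484 = 484
  Σ(broken) = 1442 kJ
Bonds formed (products):
  N=O: 2 × 597 = 1194
  Σ(formed) = 1194 kJ
ΔH = Σ(broken) − Σ(formed) = 1442 − 1194 = +248 kJ

ΔH ≈ +248 kJ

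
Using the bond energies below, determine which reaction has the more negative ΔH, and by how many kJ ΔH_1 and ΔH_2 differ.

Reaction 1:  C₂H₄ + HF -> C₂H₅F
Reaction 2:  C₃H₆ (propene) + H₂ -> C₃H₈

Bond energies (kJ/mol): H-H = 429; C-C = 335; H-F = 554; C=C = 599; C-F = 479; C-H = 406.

Reaction 1:
  Bonds broken (reactants):
    C-H: 4 × 406 = 1624
    C=C: 1 × 599 = 599
    H-F: 1 × 554 = 554
    Σ(broken) = 2777 kJ
  Bonds formed (products):
    C-C: 1 × 335 = 335
    C-F: 1 × 479 = 479
    C-H: 5 × 406 = 2030
    Σ(formed) = 2844 kJ
  ΔH_1 = 2777 − 2844 = −67 kJ
Reaction 2:
  Bonds broken (reactants):
    C-C: 1 × 335 = 335
    C-H: 6 × 406 = 2436
    C=C: 1 × 599 = 599
    H-H: 1 × 429 = 429
    Σ(broken) = 3799 kJ
  Bonds formed (products):
    C-C: 2 × 335 = 670
    C-H: 8 × 406 = 3248
    Σ(formed) = 3918 kJ
  ΔH_2 = 3799 − 3918 = −119 kJ
ΔH_1 − ΔH_2 = +52 kJ, so reaction 2 has the more negative ΔH; |ΔH_1 − ΔH_2| = 52 kJ.

Reaction 2, by 52 kJ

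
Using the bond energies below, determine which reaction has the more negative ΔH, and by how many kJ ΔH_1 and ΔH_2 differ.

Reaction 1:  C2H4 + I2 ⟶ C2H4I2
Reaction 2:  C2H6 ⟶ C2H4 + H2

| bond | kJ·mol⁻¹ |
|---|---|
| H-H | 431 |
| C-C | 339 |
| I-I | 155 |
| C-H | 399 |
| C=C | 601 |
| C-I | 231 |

Reaction 1, by 150 kJ

Reaction 1:
  Bonds broken (reactants):
    C-H: 4 × 399 = 1596
    C=C: 1 × 601 = 601
    I-I: 1 × 155 = 155
    Σ(broken) = 2352 kJ
  Bonds formed (products):
    C-C: 1 × 339 = 339
    C-H: 4 × 399 = 1596
    C-I: 2 × 231 = 462
    Σ(formed) = 2397 kJ
  ΔH_1 = 2352 − 2397 = −45 kJ
Reaction 2:
  Bonds broken (reactants):
    C-C: 1 × 339 = 339
    C-H: 6 × 399 = 2394
    Σ(broken) = 2733 kJ
  Bonds formed (products):
    C-H: 4 × 399 = 1596
    C=C: 1 × 601 = 601
    H-H: 1 × 431 = 431
    Σ(formed) = 2628 kJ
  ΔH_2 = 2733 − 2628 = +105 kJ
ΔH_1 − ΔH_2 = −150 kJ, so reaction 1 has the more negative ΔH; |ΔH_1 − ΔH_2| = 150 kJ.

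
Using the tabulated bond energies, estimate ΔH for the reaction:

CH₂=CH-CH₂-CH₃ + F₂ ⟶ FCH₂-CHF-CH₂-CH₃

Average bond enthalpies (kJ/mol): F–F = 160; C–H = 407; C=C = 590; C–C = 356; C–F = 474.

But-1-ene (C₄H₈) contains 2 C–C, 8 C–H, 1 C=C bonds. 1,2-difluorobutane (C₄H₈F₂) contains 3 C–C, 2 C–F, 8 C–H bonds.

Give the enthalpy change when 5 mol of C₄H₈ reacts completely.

ΔH = −2770 kJ

Bonds broken (reactants):
  C–C: 2 × 356 = 712
  C–H: 8 × 407 = 3256
  C=C: 1 × 590 = 590
  F–F: 1 × 160 = 160
  Σ(broken) = 4718 kJ
Bonds formed (products):
  C–C: 3 × 356 = 1068
  C–F: 2 × 474 = 948
  C–H: 8 × 407 = 3256
  Σ(formed) = 5272 kJ
ΔH = Σ(broken) − Σ(formed) = 4718 − 5272 = −554 kJ
For 5× the reaction as written: 5 × (−554) = −2770 kJ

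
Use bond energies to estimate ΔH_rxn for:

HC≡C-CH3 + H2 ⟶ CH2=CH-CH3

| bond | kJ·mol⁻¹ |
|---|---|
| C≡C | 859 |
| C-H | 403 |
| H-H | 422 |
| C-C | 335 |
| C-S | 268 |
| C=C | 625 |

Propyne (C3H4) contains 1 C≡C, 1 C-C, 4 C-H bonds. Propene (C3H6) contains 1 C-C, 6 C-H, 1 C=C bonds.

Bonds broken (reactants):
  C≡C: 1 × 859 = 859
  C-C: 1 × 335 = 335
  C-H: 4 × 403 = 1612
  H-H: 1 × 422 = 422
  Σ(broken) = 3228 kJ
Bonds formed (products):
  C-C: 1 × 335 = 335
  C-H: 6 × 403 = 2418
  C=C: 1 × 625 = 625
  Σ(formed) = 3378 kJ
ΔH = Σ(broken) − Σ(formed) = 3228 − 3378 = −150 kJ

ΔH ≈ −150 kJ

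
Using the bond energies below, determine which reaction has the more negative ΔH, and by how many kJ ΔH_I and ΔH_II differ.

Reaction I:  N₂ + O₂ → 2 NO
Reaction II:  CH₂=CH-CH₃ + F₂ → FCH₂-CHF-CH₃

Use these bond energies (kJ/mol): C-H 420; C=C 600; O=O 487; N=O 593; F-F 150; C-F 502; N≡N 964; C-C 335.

Reaction I:
  Bonds broken (reactants):
    N≡N: 1 × 964 = 964
    O=O: 1 × 487 = 487
    Σ(broken) = 1451 kJ
  Bonds formed (products):
    N=O: 2 × 593 = 1186
    Σ(formed) = 1186 kJ
  ΔH_I = 1451 − 1186 = +265 kJ
Reaction II:
  Bonds broken (reactants):
    C-C: 1 × 335 = 335
    C-H: 6 × 420 = 2520
    C=C: 1 × 600 = 600
    F-F: 1 × 150 = 150
    Σ(broken) = 3605 kJ
  Bonds formed (products):
    C-C: 2 × 335 = 670
    C-F: 2 × 502 = 1004
    C-H: 6 × 420 = 2520
    Σ(formed) = 4194 kJ
  ΔH_II = 3605 − 4194 = −589 kJ
ΔH_I − ΔH_II = +854 kJ, so reaction II has the more negative ΔH; |ΔH_I − ΔH_II| = 854 kJ.

Reaction II, by 854 kJ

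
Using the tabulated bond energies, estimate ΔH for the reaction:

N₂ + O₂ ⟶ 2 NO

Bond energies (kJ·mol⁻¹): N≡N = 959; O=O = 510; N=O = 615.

Bonds broken (reactants):
  N≡N: 1 × 959 = 959
  O=O: 1 × 510 = 510
  Σ(broken) = 1469 kJ
Bonds formed (products):
  N=O: 2 × 615 = 1230
  Σ(formed) = 1230 kJ
ΔH = Σ(broken) − Σ(formed) = 1469 − 1230 = +239 kJ

ΔH ≈ +239 kJ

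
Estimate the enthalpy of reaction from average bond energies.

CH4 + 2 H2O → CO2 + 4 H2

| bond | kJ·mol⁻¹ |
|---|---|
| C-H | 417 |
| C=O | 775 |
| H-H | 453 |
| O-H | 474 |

ΔH ≈ +202 kJ

Bonds broken (reactants):
  C-H: 4 × 417 = 1668
  O-H: 4 × 474 = 1896
  Σ(broken) = 3564 kJ
Bonds formed (products):
  C=O: 2 × 775 = 1550
  H-H: 4 × 453 = 1812
  Σ(formed) = 3362 kJ
ΔH = Σ(broken) − Σ(formed) = 3564 − 3362 = +202 kJ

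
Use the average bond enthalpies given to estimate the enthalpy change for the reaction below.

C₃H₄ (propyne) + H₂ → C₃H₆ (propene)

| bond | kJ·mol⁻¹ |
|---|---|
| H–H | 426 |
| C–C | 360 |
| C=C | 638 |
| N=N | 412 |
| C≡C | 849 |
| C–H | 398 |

Bonds broken (reactants):
  C≡C: 1 × 849 = 849
  C–C: 1 × 360 = 360
  C–H: 4 × 398 = 1592
  H–H: 1 × 426 = 426
  Σ(broken) = 3227 kJ
Bonds formed (products):
  C–C: 1 × 360 = 360
  C–H: 6 × 398 = 2388
  C=C: 1 × 638 = 638
  Σ(formed) = 3386 kJ
ΔH = Σ(broken) − Σ(formed) = 3227 − 3386 = −159 kJ

ΔH ≈ −159 kJ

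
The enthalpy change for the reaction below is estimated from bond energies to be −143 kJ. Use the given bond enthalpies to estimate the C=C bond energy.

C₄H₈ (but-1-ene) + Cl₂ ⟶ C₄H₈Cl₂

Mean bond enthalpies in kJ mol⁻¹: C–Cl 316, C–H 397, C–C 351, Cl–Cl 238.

Let D be the C=C bond energy.
Σ(broken) = 2×351 + 8×397 + 1×D + 1×238 = 4116 + D
Σ(formed) = 3×351 + 2×316 + 8×397 = 4861
ΔH = Σ(broken) − Σ(formed) = (4116 + D) − (4861) = −745 + D
Setting this equal to −143 kJ gives D = 602 kJ/mol.

D(C=C) ≈ 602 kJ/mol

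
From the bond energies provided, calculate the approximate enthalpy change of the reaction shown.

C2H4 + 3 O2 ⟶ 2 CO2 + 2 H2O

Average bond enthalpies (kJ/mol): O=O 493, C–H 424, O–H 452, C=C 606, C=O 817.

ΔH ≈ −1295 kJ

Bonds broken (reactants):
  C–H: 4 × 424 = 1696
  C=C: 1 × 606 = 606
  O=O: 3 × 493 = 1479
  Σ(broken) = 3781 kJ
Bonds formed (products):
  C=O: 4 × 817 = 3268
  O–H: 4 × 452 = 1808
  Σ(formed) = 5076 kJ
ΔH = Σ(broken) − Σ(formed) = 3781 − 5076 = −1295 kJ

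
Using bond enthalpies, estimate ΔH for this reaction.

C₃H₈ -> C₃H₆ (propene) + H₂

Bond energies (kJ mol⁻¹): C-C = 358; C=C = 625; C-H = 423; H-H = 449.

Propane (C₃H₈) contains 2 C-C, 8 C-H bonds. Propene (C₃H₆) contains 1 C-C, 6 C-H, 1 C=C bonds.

Bonds broken (reactants):
  C-C: 2 × 358 = 716
  C-H: 8 × 423 = 3384
  Σ(broken) = 4100 kJ
Bonds formed (products):
  C-C: 1 × 358 = 358
  C-H: 6 × 423 = 2538
  C=C: 1 × 625 = 625
  H-H: 1 × 449 = 449
  Σ(formed) = 3970 kJ
ΔH = Σ(broken) − Σ(formed) = 4100 − 3970 = +130 kJ

ΔH ≈ +130 kJ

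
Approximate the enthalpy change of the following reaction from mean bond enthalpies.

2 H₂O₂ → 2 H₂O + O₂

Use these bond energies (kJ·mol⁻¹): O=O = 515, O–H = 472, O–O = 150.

ΔH ≈ −215 kJ

Bonds broken (reactants):
  O–H: 4 × 472 = 1888
  O–O: 2 × 150 = 300
  Σ(broken) = 2188 kJ
Bonds formed (products):
  O–H: 4 × 472 = 1888
  O=O: 1 × 515 = 515
  Σ(formed) = 2403 kJ
ΔH = Σ(broken) − Σ(formed) = 2188 − 2403 = −215 kJ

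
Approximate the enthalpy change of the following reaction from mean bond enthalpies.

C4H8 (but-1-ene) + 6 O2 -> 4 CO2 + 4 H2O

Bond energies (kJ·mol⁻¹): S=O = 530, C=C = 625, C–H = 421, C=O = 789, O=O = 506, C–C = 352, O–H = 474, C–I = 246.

Bonds broken (reactants):
  C–C: 2 × 352 = 704
  C–H: 8 × 421 = 3368
  C=C: 1 × 625 = 625
  O=O: 6 × 506 = 3036
  Σ(broken) = 7733 kJ
Bonds formed (products):
  C=O: 8 × 789 = 6312
  O–H: 8 × 474 = 3792
  Σ(formed) = 10104 kJ
ΔH = Σ(broken) − Σ(formed) = 7733 − 10104 = −2371 kJ

ΔH ≈ −2371 kJ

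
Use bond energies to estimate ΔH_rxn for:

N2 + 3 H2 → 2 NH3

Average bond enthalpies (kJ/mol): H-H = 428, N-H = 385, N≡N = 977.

ΔH ≈ −49 kJ

Bonds broken (reactants):
  H-H: 3 × 428 = 1284
  N≡N: 1 × 977 = 977
  Σ(broken) = 2261 kJ
Bonds formed (products):
  N-H: 6 × 385 = 2310
  Σ(formed) = 2310 kJ
ΔH = Σ(broken) − Σ(formed) = 2261 − 2310 = −49 kJ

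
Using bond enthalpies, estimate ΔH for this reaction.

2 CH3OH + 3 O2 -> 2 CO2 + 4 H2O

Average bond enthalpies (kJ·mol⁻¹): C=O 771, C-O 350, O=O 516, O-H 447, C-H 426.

Bonds broken (reactants):
  C-H: 6 × 426 = 2556
  C-O: 2 × 350 = 700
  O-H: 2 × 447 = 894
  O=O: 3 × 516 = 1548
  Σ(broken) = 5698 kJ
Bonds formed (products):
  C=O: 4 × 771 = 3084
  O-H: 8 × 447 = 3576
  Σ(formed) = 6660 kJ
ΔH = Σ(broken) − Σ(formed) = 5698 − 6660 = −962 kJ

ΔH ≈ −962 kJ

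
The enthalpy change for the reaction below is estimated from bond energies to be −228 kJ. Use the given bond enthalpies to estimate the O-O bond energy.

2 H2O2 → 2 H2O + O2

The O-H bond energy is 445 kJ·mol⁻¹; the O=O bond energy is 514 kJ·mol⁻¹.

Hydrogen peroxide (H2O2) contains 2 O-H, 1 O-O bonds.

D(O-O) ≈ 143 kJ/mol

Let D be the O-O bond energy.
Σ(broken) = 4×445 + 2×D = 1780 + 2D
Σ(formed) = 4×445 + 1×514 = 2294
ΔH = Σ(broken) − Σ(formed) = (1780 + 2D) − (2294) = −514 + 2D
Setting this equal to −228 kJ gives 2D = 286, so D = 143 kJ/mol.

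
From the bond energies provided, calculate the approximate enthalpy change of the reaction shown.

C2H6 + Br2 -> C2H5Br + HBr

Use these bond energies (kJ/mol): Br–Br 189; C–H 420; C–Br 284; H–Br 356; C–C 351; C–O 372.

Bonds broken (reactants):
  Br–Br: 1 × 189 = 189
  C–C: 1 × 351 = 351
  C–H: 6 × 420 = 2520
  Σ(broken) = 3060 kJ
Bonds formed (products):
  C–Br: 1 × 284 = 284
  C–C: 1 × 351 = 351
  C–H: 5 × 420 = 2100
  H–Br: 1 × 356 = 356
  Σ(formed) = 3091 kJ
ΔH = Σ(broken) − Σ(formed) = 3060 − 3091 = −31 kJ

ΔH ≈ −31 kJ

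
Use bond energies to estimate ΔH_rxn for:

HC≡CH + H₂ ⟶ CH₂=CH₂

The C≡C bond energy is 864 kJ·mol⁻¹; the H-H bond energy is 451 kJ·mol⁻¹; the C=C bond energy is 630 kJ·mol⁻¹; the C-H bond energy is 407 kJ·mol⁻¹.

ΔH ≈ −129 kJ

Bonds broken (reactants):
  C≡C: 1 × 864 = 864
  C-H: 2 × 407 = 814
  H-H: 1 × 451 = 451
  Σ(broken) = 2129 kJ
Bonds formed (products):
  C-H: 4 × 407 = 1628
  C=C: 1 × 630 = 630
  Σ(formed) = 2258 kJ
ΔH = Σ(broken) − Σ(formed) = 2129 − 2258 = −129 kJ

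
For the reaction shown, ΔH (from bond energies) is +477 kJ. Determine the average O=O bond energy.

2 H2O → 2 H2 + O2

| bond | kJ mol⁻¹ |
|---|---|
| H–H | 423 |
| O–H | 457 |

Let D be the O=O bond energy.
Σ(broken) = 4×457 = 1828
Σ(formed) = 2×423 + 1×D = 846 + D
ΔH = Σ(broken) − Σ(formed) = (1828) − (846 + D) = +982 − D
Setting this equal to +477 kJ gives D = 505 kJ/mol.

D(O=O) ≈ 505 kJ/mol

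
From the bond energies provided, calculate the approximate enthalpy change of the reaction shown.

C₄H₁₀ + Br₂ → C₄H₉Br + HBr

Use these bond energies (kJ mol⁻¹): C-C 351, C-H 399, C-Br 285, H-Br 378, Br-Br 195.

ΔH ≈ −69 kJ

Bonds broken (reactants):
  Br-Br: 1 × 195 = 195
  C-C: 3 × 351 = 1053
  C-H: 10 × 399 = 3990
  Σ(broken) = 5238 kJ
Bonds formed (products):
  C-Br: 1 × 285 = 285
  C-C: 3 × 351 = 1053
  C-H: 9 × 399 = 3591
  H-Br: 1 × 378 = 378
  Σ(formed) = 5307 kJ
ΔH = Σ(broken) − Σ(formed) = 5238 − 5307 = −69 kJ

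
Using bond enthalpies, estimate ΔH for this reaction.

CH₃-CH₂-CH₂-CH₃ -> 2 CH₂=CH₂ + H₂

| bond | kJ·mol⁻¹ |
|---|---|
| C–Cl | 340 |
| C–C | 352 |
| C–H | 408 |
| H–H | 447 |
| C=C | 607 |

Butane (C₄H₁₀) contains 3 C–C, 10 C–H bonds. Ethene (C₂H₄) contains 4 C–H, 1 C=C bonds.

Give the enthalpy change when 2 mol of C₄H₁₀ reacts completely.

ΔH = +422 kJ

Bonds broken (reactants):
  C–C: 3 × 352 = 1056
  C–H: 10 × 408 = 4080
  Σ(broken) = 5136 kJ
Bonds formed (products):
  C–H: 8 × 408 = 3264
  C=C: 2 × 607 = 1214
  H–H: 1 × 447 = 447
  Σ(formed) = 4925 kJ
ΔH = Σ(broken) − Σ(formed) = 5136 − 4925 = +211 kJ
For 2× the reaction as written: 2 × (+211) = +422 kJ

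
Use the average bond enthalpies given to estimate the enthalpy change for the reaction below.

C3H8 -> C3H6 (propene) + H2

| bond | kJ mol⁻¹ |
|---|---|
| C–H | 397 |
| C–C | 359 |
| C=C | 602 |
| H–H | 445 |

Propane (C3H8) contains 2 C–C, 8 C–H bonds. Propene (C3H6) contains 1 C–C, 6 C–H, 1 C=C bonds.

Bonds broken (reactants):
  C–C: 2 × 359 = 718
  C–H: 8 × 397 = 3176
  Σ(broken) = 3894 kJ
Bonds formed (products):
  C–C: 1 × 359 = 359
  C–H: 6 × 397 = 2382
  C=C: 1 × 602 = 602
  H–H: 1 × 445 = 445
  Σ(formed) = 3788 kJ
ΔH = Σ(broken) − Σ(formed) = 3894 − 3788 = +106 kJ

ΔH ≈ +106 kJ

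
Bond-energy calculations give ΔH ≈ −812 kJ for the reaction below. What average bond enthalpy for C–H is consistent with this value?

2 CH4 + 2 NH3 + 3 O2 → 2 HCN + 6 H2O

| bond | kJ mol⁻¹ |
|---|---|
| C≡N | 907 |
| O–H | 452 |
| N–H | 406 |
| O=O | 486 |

Let D be the C–H bond energy.
Σ(broken) = 8×D + 6×406 + 3×486 = 3894 + 8D
Σ(formed) = 2×907 + 2×D + 12×452 = 7238 + 2D
ΔH = Σ(broken) − Σ(formed) = (3894 + 8D) − (7238 + 2D) = −3344 + 6D
Setting this equal to −812 kJ gives 6D = 2532, so D = 422 kJ/mol.

D(C–H) ≈ 422 kJ/mol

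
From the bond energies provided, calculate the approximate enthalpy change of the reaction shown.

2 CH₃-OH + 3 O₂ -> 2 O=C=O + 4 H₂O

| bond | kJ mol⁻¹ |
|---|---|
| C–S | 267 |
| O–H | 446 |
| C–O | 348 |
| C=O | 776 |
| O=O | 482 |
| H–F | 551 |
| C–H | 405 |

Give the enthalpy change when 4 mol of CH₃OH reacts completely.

Bonds broken (reactants):
  C–H: 6 × 405 = 2430
  C–O: 2 × 348 = 696
  O–H: 2 × 446 = 892
  O=O: 3 × 482 = 1446
  Σ(broken) = 5464 kJ
Bonds formed (products):
  C=O: 4 × 776 = 3104
  O–H: 8 × 446 = 3568
  Σ(formed) = 6672 kJ
ΔH = Σ(broken) − Σ(formed) = 5464 − 6672 = −1208 kJ
For 2× the reaction as written: 2 × (−1208) = −2416 kJ

ΔH = −2416 kJ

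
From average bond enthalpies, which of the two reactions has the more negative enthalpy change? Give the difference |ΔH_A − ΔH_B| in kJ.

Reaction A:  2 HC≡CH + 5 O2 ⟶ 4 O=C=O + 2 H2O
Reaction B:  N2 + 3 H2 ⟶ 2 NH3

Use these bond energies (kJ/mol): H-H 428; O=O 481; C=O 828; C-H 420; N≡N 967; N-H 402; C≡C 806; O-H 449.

Reaction A:
  Bonds broken (reactants):
    C≡C: 2 × 806 = 1612
    C-H: 4 × 420 = 1680
    O=O: 5 × 481 = 2405
    Σ(broken) = 5697 kJ
  Bonds formed (products):
    C=O: 8 × 828 = 6624
    O-H: 4 × 449 = 1796
    Σ(formed) = 8420 kJ
  ΔH_A = 5697 − 8420 = −2723 kJ
Reaction B:
  Bonds broken (reactants):
    H-H: 3 × 428 = 1284
    N≡N: 1 × 967 = 967
    Σ(broken) = 2251 kJ
  Bonds formed (products):
    N-H: 6 × 402 = 2412
    Σ(formed) = 2412 kJ
  ΔH_B = 2251 − 2412 = −161 kJ
ΔH_A − ΔH_B = −2562 kJ, so reaction A has the more negative ΔH; |ΔH_A − ΔH_B| = 2562 kJ.

Reaction A, by 2562 kJ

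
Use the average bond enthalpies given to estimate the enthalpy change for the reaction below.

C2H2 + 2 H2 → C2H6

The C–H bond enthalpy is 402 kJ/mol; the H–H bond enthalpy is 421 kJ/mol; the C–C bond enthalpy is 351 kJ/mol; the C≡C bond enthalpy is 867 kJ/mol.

Bonds broken (reactants):
  C≡C: 1 × 867 = 867
  C–H: 2 × 402 = 804
  H–H: 2 × 421 = 842
  Σ(broken) = 2513 kJ
Bonds formed (products):
  C–C: 1 × 351 = 351
  C–H: 6 × 402 = 2412
  Σ(formed) = 2763 kJ
ΔH = Σ(broken) − Σ(formed) = 2513 − 2763 = −250 kJ

ΔH ≈ −250 kJ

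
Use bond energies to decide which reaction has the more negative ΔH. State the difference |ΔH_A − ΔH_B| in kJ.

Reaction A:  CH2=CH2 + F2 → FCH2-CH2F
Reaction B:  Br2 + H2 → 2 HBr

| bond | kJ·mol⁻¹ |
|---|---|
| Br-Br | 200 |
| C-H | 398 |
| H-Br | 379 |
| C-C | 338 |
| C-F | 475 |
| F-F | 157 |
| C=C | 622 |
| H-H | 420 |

Reaction A:
  Bonds broken (reactants):
    C-H: 4 × 398 = 1592
    C=C: 1 × 622 = 622
    F-F: 1 × 157 = 157
    Σ(broken) = 2371 kJ
  Bonds formed (products):
    C-C: 1 × 338 = 338
    C-F: 2 × 475 = 950
    C-H: 4 × 398 = 1592
    Σ(formed) = 2880 kJ
  ΔH_A = 2371 − 2880 = −509 kJ
Reaction B:
  Bonds broken (reactants):
    Br-Br: 1 × 200 = 200
    H-H: 1 × 420 = 420
    Σ(broken) = 620 kJ
  Bonds formed (products):
    H-Br: 2 × 379 = 758
    Σ(formed) = 758 kJ
  ΔH_B = 620 − 758 = −138 kJ
ΔH_A − ΔH_B = −371 kJ, so reaction A has the more negative ΔH; |ΔH_A − ΔH_B| = 371 kJ.

Reaction A, by 371 kJ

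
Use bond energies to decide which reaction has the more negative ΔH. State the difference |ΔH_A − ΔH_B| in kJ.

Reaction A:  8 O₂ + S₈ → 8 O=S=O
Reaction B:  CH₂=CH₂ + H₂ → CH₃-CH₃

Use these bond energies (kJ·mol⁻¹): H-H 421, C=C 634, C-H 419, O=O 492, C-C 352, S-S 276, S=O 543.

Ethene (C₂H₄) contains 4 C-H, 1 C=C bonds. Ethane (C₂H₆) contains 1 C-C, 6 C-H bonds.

Reaction A, by 2409 kJ

Reaction A:
  Bonds broken (reactants):
    O=O: 8 × 492 = 3936
    S-S: 8 × 276 = 2208
    Σ(broken) = 6144 kJ
  Bonds formed (products):
    S=O: 16 × 543 = 8688
    Σ(formed) = 8688 kJ
  ΔH_A = 6144 − 8688 = −2544 kJ
Reaction B:
  Bonds broken (reactants):
    C-H: 4 × 419 = 1676
    C=C: 1 × 634 = 634
    H-H: 1 × 421 = 421
    Σ(broken) = 2731 kJ
  Bonds formed (products):
    C-C: 1 × 352 = 352
    C-H: 6 × 419 = 2514
    Σ(formed) = 2866 kJ
  ΔH_B = 2731 − 2866 = −135 kJ
ΔH_A − ΔH_B = −2409 kJ, so reaction A has the more negative ΔH; |ΔH_A − ΔH_B| = 2409 kJ.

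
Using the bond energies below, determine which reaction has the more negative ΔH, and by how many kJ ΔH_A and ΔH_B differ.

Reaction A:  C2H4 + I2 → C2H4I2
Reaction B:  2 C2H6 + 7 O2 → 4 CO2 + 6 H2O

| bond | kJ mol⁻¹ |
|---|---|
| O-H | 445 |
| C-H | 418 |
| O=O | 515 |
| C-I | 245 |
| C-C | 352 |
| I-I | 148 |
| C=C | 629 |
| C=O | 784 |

Reaction B, by 2222 kJ

Reaction A:
  Bonds broken (reactants):
    C-H: 4 × 418 = 1672
    C=C: 1 × 629 = 629
    I-I: 1 × 148 = 148
    Σ(broken) = 2449 kJ
  Bonds formed (products):
    C-C: 1 × 352 = 352
    C-H: 4 × 418 = 1672
    C-I: 2 × 245 = 490
    Σ(formed) = 2514 kJ
  ΔH_A = 2449 − 2514 = −65 kJ
Reaction B:
  Bonds broken (reactants):
    C-C: 2 × 352 = 704
    C-H: 12 × 418 = 5016
    O=O: 7 × 515 = 3605
    Σ(broken) = 9325 kJ
  Bonds formed (products):
    C=O: 8 × 784 = 6272
    O-H: 12 × 445 = 5340
    Σ(formed) = 11612 kJ
  ΔH_B = 9325 − 11612 = −2287 kJ
ΔH_A − ΔH_B = +2222 kJ, so reaction B has the more negative ΔH; |ΔH_A − ΔH_B| = 2222 kJ.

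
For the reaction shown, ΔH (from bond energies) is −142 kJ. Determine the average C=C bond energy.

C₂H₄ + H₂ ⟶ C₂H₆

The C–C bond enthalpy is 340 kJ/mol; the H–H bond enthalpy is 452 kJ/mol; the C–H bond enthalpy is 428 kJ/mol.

D(C=C) ≈ 602 kJ/mol

Let D be the C=C bond energy.
Σ(broken) = 4×428 + 1×D + 1×452 = 2164 + D
Σ(formed) = 1×340 + 6×428 = 2908
ΔH = Σ(broken) − Σ(formed) = (2164 + D) − (2908) = −744 + D
Setting this equal to −142 kJ gives D = 602 kJ/mol.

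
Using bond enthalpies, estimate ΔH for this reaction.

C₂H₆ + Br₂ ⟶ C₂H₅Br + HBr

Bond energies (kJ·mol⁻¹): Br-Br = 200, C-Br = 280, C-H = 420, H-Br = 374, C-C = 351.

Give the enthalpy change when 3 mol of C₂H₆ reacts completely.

ΔH = −102 kJ

Bonds broken (reactants):
  Br-Br: 1 × 200 = 200
  C-C: 1 × 351 = 351
  C-H: 6 × 420 = 2520
  Σ(broken) = 3071 kJ
Bonds formed (products):
  C-Br: 1 × 280 = 280
  C-C: 1 × 351 = 351
  C-H: 5 × 420 = 2100
  H-Br: 1 × 374 = 374
  Σ(formed) = 3105 kJ
ΔH = Σ(broken) − Σ(formed) = 3071 − 3105 = −34 kJ
For 3× the reaction as written: 3 × (−34) = −102 kJ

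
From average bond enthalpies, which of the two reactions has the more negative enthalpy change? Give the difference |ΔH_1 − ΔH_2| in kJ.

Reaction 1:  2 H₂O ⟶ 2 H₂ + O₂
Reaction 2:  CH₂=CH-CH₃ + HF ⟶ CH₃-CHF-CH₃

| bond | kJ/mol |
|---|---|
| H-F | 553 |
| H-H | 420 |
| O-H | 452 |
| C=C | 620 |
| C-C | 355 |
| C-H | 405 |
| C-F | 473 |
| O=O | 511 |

Reaction 2, by 517 kJ

Reaction 1:
  Bonds broken (reactants):
    O-H: 4 × 452 = 1808
    Σ(broken) = 1808 kJ
  Bonds formed (products):
    H-H: 2 × 420 = 840
    O=O: 1 × 511 = 511
    Σ(formed) = 1351 kJ
  ΔH_1 = 1808 − 1351 = +457 kJ
Reaction 2:
  Bonds broken (reactants):
    C-C: 1 × 355 = 355
    C-H: 6 × 405 = 2430
    C=C: 1 × 620 = 620
    H-F: 1 × 553 = 553
    Σ(broken) = 3958 kJ
  Bonds formed (products):
    C-C: 2 × 355 = 710
    C-F: 1 × 473 = 473
    C-H: 7 × 405 = 2835
    Σ(formed) = 4018 kJ
  ΔH_2 = 3958 − 4018 = −60 kJ
ΔH_1 − ΔH_2 = +517 kJ, so reaction 2 has the more negative ΔH; |ΔH_1 − ΔH_2| = 517 kJ.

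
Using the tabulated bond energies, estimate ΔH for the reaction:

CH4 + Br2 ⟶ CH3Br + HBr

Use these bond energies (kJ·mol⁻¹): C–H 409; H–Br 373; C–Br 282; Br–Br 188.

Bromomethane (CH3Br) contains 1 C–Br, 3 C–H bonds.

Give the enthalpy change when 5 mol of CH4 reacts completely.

ΔH = −290 kJ

Bonds broken (reactants):
  Br–Br: 1 × 188 = 188
  C–H: 4 × 409 = 1636
  Σ(broken) = 1824 kJ
Bonds formed (products):
  C–Br: 1 × 282 = 282
  C–H: 3 × 409 = 1227
  H–Br: 1 × 373 = 373
  Σ(formed) = 1882 kJ
ΔH = Σ(broken) − Σ(formed) = 1824 − 1882 = −58 kJ
For 5× the reaction as written: 5 × (−58) = −290 kJ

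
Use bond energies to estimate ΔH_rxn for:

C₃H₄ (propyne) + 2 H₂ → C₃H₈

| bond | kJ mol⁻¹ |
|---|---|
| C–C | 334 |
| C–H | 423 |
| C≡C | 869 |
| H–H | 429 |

ΔH ≈ −299 kJ

Bonds broken (reactants):
  C≡C: 1 × 869 = 869
  C–C: 1 × 334 = 334
  C–H: 4 × 423 = 1692
  H–H: 2 × 429 = 858
  Σ(broken) = 3753 kJ
Bonds formed (products):
  C–C: 2 × 334 = 668
  C–H: 8 × 423 = 3384
  Σ(formed) = 4052 kJ
ΔH = Σ(broken) − Σ(formed) = 3753 − 4052 = −299 kJ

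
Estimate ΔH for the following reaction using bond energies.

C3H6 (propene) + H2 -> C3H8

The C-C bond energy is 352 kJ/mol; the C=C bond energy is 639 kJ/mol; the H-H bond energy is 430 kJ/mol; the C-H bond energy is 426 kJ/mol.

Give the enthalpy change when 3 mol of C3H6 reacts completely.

ΔH = −405 kJ

Bonds broken (reactants):
  C-C: 1 × 352 = 352
  C-H: 6 × 426 = 2556
  C=C: 1 × 639 = 639
  H-H: 1 × 430 = 430
  Σ(broken) = 3977 kJ
Bonds formed (products):
  C-C: 2 × 352 = 704
  C-H: 8 × 426 = 3408
  Σ(formed) = 4112 kJ
ΔH = Σ(broken) − Σ(formed) = 3977 − 4112 = −135 kJ
For 3× the reaction as written: 3 × (−135) = −405 kJ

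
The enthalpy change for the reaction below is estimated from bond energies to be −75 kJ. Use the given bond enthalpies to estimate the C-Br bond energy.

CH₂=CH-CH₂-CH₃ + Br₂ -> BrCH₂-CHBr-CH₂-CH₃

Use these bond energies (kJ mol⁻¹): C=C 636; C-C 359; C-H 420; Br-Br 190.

D(C-Br) ≈ 271 kJ/mol

Let D be the C-Br bond energy.
Σ(broken) = 1×190 + 2×359 + 8×420 + 1×636 = 4904
Σ(formed) = 2×D + 3×359 + 8×420 = 4437 + 2D
ΔH = Σ(broken) − Σ(formed) = (4904) − (4437 + 2D) = +467 − 2D
Setting this equal to −75 kJ gives 2D = 542, so D = 271 kJ/mol.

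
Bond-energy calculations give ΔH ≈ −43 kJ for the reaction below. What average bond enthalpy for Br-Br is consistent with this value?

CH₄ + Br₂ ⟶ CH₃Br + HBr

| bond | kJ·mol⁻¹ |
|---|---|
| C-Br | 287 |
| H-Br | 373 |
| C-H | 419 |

Let D be the Br-Br bond energy.
Σ(broken) = 1×D + 4×419 = 1676 + D
Σ(formed) = 1×287 + 3×419 + 1×373 = 1917
ΔH = Σ(broken) − Σ(formed) = (1676 + D) − (1917) = −241 + D
Setting this equal to −43 kJ gives D = 198 kJ/mol.

D(Br-Br) ≈ 198 kJ/mol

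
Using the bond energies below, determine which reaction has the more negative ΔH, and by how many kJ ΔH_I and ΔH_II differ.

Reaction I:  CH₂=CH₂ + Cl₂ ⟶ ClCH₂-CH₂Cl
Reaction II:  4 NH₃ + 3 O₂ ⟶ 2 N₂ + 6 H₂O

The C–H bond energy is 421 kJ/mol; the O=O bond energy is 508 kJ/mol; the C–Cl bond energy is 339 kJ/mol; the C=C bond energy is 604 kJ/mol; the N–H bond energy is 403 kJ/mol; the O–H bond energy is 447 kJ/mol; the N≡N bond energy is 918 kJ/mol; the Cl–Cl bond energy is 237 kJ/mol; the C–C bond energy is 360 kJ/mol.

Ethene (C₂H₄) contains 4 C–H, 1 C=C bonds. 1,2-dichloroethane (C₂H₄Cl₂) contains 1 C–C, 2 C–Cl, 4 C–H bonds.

Reaction I:
  Bonds broken (reactants):
    C–H: 4 × 421 = 1684
    C=C: 1 × 604 = 604
    Cl–Cl: 1 × 237 = 237
    Σ(broken) = 2525 kJ
  Bonds formed (products):
    C–C: 1 × 360 = 360
    C–Cl: 2 × 339 = 678
    C–H: 4 × 421 = 1684
    Σ(formed) = 2722 kJ
  ΔH_I = 2525 − 2722 = −197 kJ
Reaction II:
  Bonds broken (reactants):
    N–H: 12 × 403 = 4836
    O=O: 3 × 508 = 1524
    Σ(broken) = 6360 kJ
  Bonds formed (products):
    N≡N: 2 × 918 = 1836
    O–H: 12 × 447 = 5364
    Σ(formed) = 7200 kJ
  ΔH_II = 6360 − 7200 = −840 kJ
ΔH_I − ΔH_II = +643 kJ, so reaction II has the more negative ΔH; |ΔH_I − ΔH_II| = 643 kJ.

Reaction II, by 643 kJ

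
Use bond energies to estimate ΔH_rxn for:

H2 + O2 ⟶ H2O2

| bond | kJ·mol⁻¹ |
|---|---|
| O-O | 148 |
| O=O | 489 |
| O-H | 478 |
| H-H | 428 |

ΔH ≈ −187 kJ

Bonds broken (reactants):
  H-H: 1 × 428 = 428
  O=O: 1 × 489 = 489
  Σ(broken) = 917 kJ
Bonds formed (products):
  O-H: 2 × 478 = 956
  O-O: 1 × 148 = 148
  Σ(formed) = 1104 kJ
ΔH = Σ(broken) − Σ(formed) = 917 − 1104 = −187 kJ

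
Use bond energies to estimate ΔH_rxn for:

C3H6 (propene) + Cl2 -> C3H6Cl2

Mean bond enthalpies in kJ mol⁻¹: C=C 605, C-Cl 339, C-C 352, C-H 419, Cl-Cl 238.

Bonds broken (reactants):
  C-C: 1 × 352 = 352
  C-H: 6 × 419 = 2514
  C=C: 1 × 605 = 605
  Cl-Cl: 1 × 238 = 238
  Σ(broken) = 3709 kJ
Bonds formed (products):
  C-C: 2 × 352 = 704
  C-Cl: 2 × 339 = 678
  C-H: 6 × 419 = 2514
  Σ(formed) = 3896 kJ
ΔH = Σ(broken) − Σ(formed) = 3709 − 3896 = −187 kJ

ΔH ≈ −187 kJ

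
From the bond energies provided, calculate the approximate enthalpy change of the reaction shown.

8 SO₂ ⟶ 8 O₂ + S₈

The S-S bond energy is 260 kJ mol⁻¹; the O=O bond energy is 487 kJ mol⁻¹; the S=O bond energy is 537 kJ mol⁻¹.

ΔH ≈ +2616 kJ

Bonds broken (reactants):
  S=O: 16 × 537 = 8592
  Σ(broken) = 8592 kJ
Bonds formed (products):
  O=O: 8 × 487 = 3896
  S-S: 8 × 260 = 2080
  Σ(formed) = 5976 kJ
ΔH = Σ(broken) − Σ(formed) = 8592 − 5976 = +2616 kJ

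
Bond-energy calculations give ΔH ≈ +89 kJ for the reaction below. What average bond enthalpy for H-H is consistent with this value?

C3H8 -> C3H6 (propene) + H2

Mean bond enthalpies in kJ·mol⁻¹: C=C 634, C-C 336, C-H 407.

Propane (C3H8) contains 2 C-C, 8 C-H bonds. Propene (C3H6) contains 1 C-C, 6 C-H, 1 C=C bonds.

Let D be the H-H bond energy.
Σ(broken) = 2×336 + 8×407 = 3928
Σ(formed) = 1×336 + 6×407 + 1×634 + 1×D = 3412 + D
ΔH = Σ(broken) − Σ(formed) = (3928) − (3412 + D) = +516 − D
Setting this equal to +89 kJ gives D = 427 kJ/mol.

D(H-H) ≈ 427 kJ/mol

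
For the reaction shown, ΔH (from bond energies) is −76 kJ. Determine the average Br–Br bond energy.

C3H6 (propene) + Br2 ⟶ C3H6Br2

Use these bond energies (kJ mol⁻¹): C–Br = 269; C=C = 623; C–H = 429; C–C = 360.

Let D be the Br–Br bond energy.
Σ(broken) = 1×D + 1×360 + 6×429 + 1×623 = 3557 + D
Σ(formed) = 2×269 + 2×360 + 6×429 = 3832
ΔH = Σ(broken) − Σ(formed) = (3557 + D) − (3832) = −275 + D
Setting this equal to −76 kJ gives D = 199 kJ/mol.

D(Br–Br) ≈ 199 kJ/mol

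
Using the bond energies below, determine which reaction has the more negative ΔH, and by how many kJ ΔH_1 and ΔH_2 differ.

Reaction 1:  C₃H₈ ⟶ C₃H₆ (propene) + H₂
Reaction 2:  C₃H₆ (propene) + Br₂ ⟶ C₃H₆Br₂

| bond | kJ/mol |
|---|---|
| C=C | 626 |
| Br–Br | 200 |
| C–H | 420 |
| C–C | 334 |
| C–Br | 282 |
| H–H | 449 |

Reaction 2, by 171 kJ

Reaction 1:
  Bonds broken (reactants):
    C–C: 2 × 334 = 668
    C–H: 8 × 420 = 3360
    Σ(broken) = 4028 kJ
  Bonds formed (products):
    C–C: 1 × 334 = 334
    C–H: 6 × 420 = 2520
    C=C: 1 × 626 = 626
    H–H: 1 × 449 = 449
    Σ(formed) = 3929 kJ
  ΔH_1 = 4028 − 3929 = +99 kJ
Reaction 2:
  Bonds broken (reactants):
    Br–Br: 1 × 200 = 200
    C–C: 1 × 334 = 334
    C–H: 6 × 420 = 2520
    C=C: 1 × 626 = 626
    Σ(broken) = 3680 kJ
  Bonds formed (products):
    C–Br: 2 × 282 = 564
    C–C: 2 × 334 = 668
    C–H: 6 × 420 = 2520
    Σ(formed) = 3752 kJ
  ΔH_2 = 3680 − 3752 = −72 kJ
ΔH_1 − ΔH_2 = +171 kJ, so reaction 2 has the more negative ΔH; |ΔH_1 − ΔH_2| = 171 kJ.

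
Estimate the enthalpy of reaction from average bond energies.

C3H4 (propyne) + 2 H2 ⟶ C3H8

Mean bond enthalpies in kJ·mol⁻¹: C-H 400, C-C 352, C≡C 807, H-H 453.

Bonds broken (reactants):
  C≡C: 1 × 807 = 807
  C-C: 1 × 352 = 352
  C-H: 4 × 400 = 1600
  H-H: 2 × 453 = 906
  Σ(broken) = 3665 kJ
Bonds formed (products):
  C-C: 2 × 352 = 704
  C-H: 8 × 400 = 3200
  Σ(formed) = 3904 kJ
ΔH = Σ(broken) − Σ(formed) = 3665 − 3904 = −239 kJ

ΔH ≈ −239 kJ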